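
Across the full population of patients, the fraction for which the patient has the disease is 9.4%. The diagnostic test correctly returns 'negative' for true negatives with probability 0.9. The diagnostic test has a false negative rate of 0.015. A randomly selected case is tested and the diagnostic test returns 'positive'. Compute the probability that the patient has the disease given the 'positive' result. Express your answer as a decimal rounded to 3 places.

Let H be the event that the patient has the disease. P(H) = 0.094, so P(¬H) = 0.906. With E the 'positive' result, P(E|H) = 0.985 and P(E|¬H) = 0.1.
P(E) = 0.985·0.094 + 0.1·0.906 = 0.092590 + 0.090600 = 0.18319.
By Bayes' theorem, P(H|E) = 0.092590 / 0.18319 = 0.505.

P(H | E) ≈ 0.505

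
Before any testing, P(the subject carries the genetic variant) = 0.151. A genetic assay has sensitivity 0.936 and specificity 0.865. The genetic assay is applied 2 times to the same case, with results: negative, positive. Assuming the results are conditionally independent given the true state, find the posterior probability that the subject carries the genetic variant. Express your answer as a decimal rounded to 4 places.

With H the event that the subject carries the genetic variant, the joint likelihood of the observed sequence is P(data|H) = 0.064·0.936 = 0.059904 and P(data|¬H) = 0.865·0.135 = 0.11678.
Bayes: P(H|data) = 0.151·0.059904 / (0.151·0.059904 + 0.849·0.11678) = 0.0090455/0.10819 = 0.0836.

Posterior P(H) ≈ 0.0836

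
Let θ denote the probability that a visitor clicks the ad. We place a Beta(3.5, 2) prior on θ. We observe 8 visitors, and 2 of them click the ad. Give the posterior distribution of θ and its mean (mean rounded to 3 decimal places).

Observing 2 successes and 6 failures updates Beta(3.5, 2) by adding the success and failure counts to the two shape parameters: α = 3.5+2 = 5.5, β = 2+6 = 8.
E[θ | data] = 5.5/(5.5+8) = 0.407.

Posterior: Beta(5.5, 8); mean ≈ 0.407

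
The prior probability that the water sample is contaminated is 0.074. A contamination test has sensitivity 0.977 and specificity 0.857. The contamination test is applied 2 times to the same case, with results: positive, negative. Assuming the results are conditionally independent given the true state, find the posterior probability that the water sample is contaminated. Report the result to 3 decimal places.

Posterior P(H) ≈ 0.014

Let H be the event that the water sample is contaminated; start with P(H) = 0.074. P('positive'|H) = 0.977, P('positive'|¬H) = 0.143.
Update on result 1 ('positive'): P(H) ← 0.977·0.0740 / (0.977·0.0740 + 0.143·0.9260) = 0.072298/0.20472 = 0.3532.
Update on result 2 ('negative'): P(H) ← 0.023·0.3532 / (0.023·0.3532 + 0.857·0.6468) = 0.0081227/0.56246 = 0.0144.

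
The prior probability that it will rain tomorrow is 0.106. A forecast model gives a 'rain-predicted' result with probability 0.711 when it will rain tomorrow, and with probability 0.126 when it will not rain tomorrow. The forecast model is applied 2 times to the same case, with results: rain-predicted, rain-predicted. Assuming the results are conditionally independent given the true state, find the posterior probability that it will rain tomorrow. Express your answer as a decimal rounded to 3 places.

Let H be the event that it will rain tomorrow; start with P(H) = 0.106. P('rain-predicted'|H) = 0.711, P('rain-predicted'|¬H) = 0.126.
Update on result 1 ('rain-predicted'): P(H) ← 0.711·0.1060 / (0.711·0.1060 + 0.126·0.8940) = 0.075366/0.18801 = 0.4009.
Update on result 2 ('rain-predicted'): P(H) ← 0.711·0.4009 / (0.711·0.4009 + 0.126·0.5991) = 0.28501/0.36050 = 0.7906.

Posterior P(H) ≈ 0.791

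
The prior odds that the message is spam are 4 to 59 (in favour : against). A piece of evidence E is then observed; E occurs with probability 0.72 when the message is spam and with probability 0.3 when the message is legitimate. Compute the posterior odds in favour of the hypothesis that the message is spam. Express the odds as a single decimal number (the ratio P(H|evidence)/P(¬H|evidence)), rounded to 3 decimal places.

Posterior odds ≈ 0.163

Prior odds = 4/59 = 0.067797.
Likelihood ratio for E = 0.72/0.3 = 2.4000.
Posterior odds = prior odds × LR = 0.16271.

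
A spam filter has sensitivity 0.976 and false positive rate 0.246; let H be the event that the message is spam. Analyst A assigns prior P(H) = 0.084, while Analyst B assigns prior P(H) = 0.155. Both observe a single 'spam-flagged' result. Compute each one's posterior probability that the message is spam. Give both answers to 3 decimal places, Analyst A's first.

Analyst A: 0.267; Analyst B: 0.421

P('+'|H) = 0.976, P('+'|¬H) = 0.246.
Analyst A: numerator 0.976·0.084 = 0.081984; evidence = 0.081984+0.246·0.916 = 0.30732; posterior = 0.267.
Analyst B: numerator 0.976·0.155 = 0.15128; evidence = 0.15128+0.246·0.845 = 0.35915; posterior = 0.421.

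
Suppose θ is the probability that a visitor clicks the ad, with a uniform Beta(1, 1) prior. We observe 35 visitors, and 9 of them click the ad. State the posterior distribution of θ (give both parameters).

Posterior: Beta(10, 27)

The binomial likelihood is conjugate to the Beta prior: with 9 successes and 26 failures, the posterior is Beta(1+9, 1+26) = Beta(10, 27).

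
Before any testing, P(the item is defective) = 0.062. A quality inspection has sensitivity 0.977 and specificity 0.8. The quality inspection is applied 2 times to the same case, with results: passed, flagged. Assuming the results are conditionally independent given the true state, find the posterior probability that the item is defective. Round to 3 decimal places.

Let H be the event that the item is defective; start with P(H) = 0.062. P('flagged'|H) = 0.977, P('flagged'|¬H) = 0.2.
Update on result 1 ('passed'): P(H) ← 0.023·0.0620 / (0.023·0.0620 + 0.8·0.9380) = 0.0014260/0.75183 = 0.0019.
Update on result 2 ('flagged'): P(H) ← 0.977·0.0019 / (0.977·0.0019 + 0.2·0.9981) = 0.0018531/0.20147 = 0.0092.

Posterior P(H) ≈ 0.009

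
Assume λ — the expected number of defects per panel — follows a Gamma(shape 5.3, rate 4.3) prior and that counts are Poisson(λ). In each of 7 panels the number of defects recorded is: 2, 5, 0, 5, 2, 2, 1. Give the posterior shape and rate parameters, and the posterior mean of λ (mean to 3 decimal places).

The Poisson likelihood adds the total count to the shape and the number of exposure periods to the rate. Here ∑xᵢ = 17 and n = 7, so shape 5.3→22.3 and rate 4.3→11.3.
Posterior mean = shape/rate = 22.3/11.3 = 1.973.

Posterior: Gamma(shape=22.3, rate=11.3); mean ≈ 1.973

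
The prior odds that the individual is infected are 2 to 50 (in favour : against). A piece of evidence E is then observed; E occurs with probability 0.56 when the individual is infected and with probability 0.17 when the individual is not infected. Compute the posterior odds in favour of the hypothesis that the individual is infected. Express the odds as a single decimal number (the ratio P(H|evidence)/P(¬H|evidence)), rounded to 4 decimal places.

Posterior odds ≈ 0.1318

Prior odds = 2/50 = 0.040000.
Likelihood ratio for E = 0.56/0.17 = 3.2941.
Posterior odds = prior odds × LR = 0.13176.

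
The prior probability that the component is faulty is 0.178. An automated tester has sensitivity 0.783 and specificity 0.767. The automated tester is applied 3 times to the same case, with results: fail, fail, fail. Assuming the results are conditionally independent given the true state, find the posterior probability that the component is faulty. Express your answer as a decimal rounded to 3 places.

With H the event that the component is faulty, the joint likelihood of the observed sequence is P(data|H) = 0.783·0.783·0.783 = 0.48005 and P(data|¬H) = 0.233·0.233·0.233 = 0.012649.
Bayes: P(H|data) = 0.178·0.48005 / (0.178·0.48005 + 0.822·0.012649) = 0.085449/0.095846 = 0.8915.

Posterior P(H) ≈ 0.892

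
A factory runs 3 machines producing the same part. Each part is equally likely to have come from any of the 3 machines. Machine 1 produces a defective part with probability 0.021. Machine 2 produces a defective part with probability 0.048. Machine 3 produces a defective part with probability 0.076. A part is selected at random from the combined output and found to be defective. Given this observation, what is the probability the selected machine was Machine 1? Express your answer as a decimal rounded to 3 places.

Tabulate prior·likelihood by source: [1] prior 0.333333, lik 0.021, product 0.007000; [2] prior 0.333333, lik 0.048, product 0.01600; [3] prior 0.333333, lik 0.076, product 0.02533.
Normalizing constant = 0.048333; the posterior for Machine 1 is its product over the sum, 0.007000/0.048333 = 0.145.

Posterior probability ≈ 0.145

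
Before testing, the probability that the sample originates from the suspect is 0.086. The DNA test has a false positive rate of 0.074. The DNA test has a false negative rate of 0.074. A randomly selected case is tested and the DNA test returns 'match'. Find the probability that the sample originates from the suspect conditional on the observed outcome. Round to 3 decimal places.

P(H | E) ≈ 0.541

Write H for 'the sample originates from the suspect'. Prior odds H:¬H = 0.086/0.914 = 0.094092. For the 'match' outcome, the likelihood ratio is 0.926/0.074 = 12.514.
Posterior odds = 0.094092 × 12.514 = 1.1774, so P(H|E) = 1.1774/(1+1.1774) = 0.541.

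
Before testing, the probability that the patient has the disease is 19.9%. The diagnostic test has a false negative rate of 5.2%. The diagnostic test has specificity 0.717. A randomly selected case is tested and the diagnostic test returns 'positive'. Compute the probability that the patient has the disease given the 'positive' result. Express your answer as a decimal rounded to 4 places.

Let H be the event that the patient has the disease. P(H) = 0.199, so P(¬H) = 0.801. With E the 'positive' result, P(E|H) = 0.948 and P(E|¬H) = 0.283.
P(E) = 0.948·0.199 + 0.283·0.801 = 0.18865 + 0.22668 = 0.41534.
By Bayes' theorem, P(H|E) = 0.18865 / 0.41534 = 0.4542.

P(H | E) ≈ 0.4542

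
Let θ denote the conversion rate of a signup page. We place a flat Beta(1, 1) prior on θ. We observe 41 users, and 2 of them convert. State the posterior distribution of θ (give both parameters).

Posterior: Beta(3, 40)

Observing 2 successes and 39 failures updates Beta(1, 1) by adding the success and failure counts to the two shape parameters: α = 1+2 = 3, β = 1+39 = 40.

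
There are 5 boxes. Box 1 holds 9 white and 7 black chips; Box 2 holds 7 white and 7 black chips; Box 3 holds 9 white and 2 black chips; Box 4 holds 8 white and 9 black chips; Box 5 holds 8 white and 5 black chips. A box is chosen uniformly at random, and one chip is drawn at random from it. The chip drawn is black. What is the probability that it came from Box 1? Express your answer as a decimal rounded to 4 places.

Tabulate prior·likelihood by source: [1] prior 0.2, lik 0.4375, product 0.08750; [2] prior 0.2, lik 0.5, product 0.1000; [3] prior 0.2, lik 0.1818, product 0.03636; [4] prior 0.2, lik 0.5294, product 0.1059; [5] prior 0.2, lik 0.3846, product 0.07692.
Normalizing constant = 0.40667; the posterior for Box 1 is its product over the sum, 0.08750/0.40667 = 0.2152.

Posterior probability ≈ 0.2152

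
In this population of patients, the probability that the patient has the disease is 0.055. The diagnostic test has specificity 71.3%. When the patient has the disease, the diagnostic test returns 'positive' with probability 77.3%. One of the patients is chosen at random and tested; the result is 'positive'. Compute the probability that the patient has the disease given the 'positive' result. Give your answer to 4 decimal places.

Let H be the event that the patient has the disease. P(H) = 0.055, so P(¬H) = 0.945. With E the 'positive' result, P(E|H) = 0.773 and P(E|¬H) = 0.287.
P(E) = 0.773·0.055 + 0.287·0.945 = 0.042515 + 0.27121 = 0.31373.
By Bayes' theorem, P(H|E) = 0.042515 / 0.31373 = 0.1355.

P(H | E) ≈ 0.1355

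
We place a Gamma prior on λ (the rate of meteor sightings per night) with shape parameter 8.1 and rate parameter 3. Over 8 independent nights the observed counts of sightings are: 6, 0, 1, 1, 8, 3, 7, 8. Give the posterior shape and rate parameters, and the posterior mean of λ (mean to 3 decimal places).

Posterior: Gamma(shape=42.1, rate=11); mean ≈ 3.827

Total count ∑xᵢ = 34 over n = 8 nights.
Gamma is conjugate to the Poisson likelihood: posterior is Gamma(shape = 8.1+34 = 42.1, rate = 3+8 = 11).
E[λ | data] = 42.1/11 = 3.827.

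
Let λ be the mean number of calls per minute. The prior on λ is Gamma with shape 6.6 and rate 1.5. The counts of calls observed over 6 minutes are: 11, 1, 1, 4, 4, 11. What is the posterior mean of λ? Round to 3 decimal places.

The Poisson likelihood adds the total count to the shape and the number of exposure periods to the rate. Here ∑xᵢ = 32 and n = 6, so shape 6.6→38.6 and rate 1.5→7.5.
E[λ | data] = 38.6/7.5 = 5.147.

Posterior mean ≈ 5.147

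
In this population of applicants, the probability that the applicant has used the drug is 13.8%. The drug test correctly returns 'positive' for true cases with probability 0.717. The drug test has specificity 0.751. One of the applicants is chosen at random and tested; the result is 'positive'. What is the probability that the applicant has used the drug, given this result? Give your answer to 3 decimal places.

Write H for 'the applicant has used the drug'. Prior odds H:¬H = 0.138/0.862 = 0.16009. For the 'positive' outcome, the likelihood ratio is 0.717/0.249 = 2.8795.
Posterior odds = 0.16009 × 2.8795 = 0.46099, so P(H|E) = 0.46099/(1+0.46099) = 0.316.

P(H | E) ≈ 0.316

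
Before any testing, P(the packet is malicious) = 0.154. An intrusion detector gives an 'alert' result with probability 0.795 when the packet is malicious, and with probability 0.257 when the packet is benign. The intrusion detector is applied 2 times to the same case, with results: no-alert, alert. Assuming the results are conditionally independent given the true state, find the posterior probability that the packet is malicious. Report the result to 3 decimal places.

Let H be the event that the packet is malicious; start with P(H) = 0.154. P('alert'|H) = 0.795, P('alert'|¬H) = 0.257.
Update on result 1 ('no-alert'): P(H) ← 0.205·0.1540 / (0.205·0.1540 + 0.743·0.8460) = 0.031570/0.66015 = 0.0478.
Update on result 2 ('alert'): P(H) ← 0.795·0.0478 / (0.795·0.0478 + 0.257·0.9522) = 0.038019/0.28273 = 0.1345.

Posterior P(H) ≈ 0.134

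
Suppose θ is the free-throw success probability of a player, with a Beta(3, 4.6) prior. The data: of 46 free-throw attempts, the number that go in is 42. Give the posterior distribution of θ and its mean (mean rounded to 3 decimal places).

Posterior: Beta(45, 8.6); mean ≈ 0.840

Observing 42 successes and 4 failures updates Beta(3, 4.6) by adding the success and failure counts to the two shape parameters: α = 3+42 = 45, β = 4.6+4 = 8.6.
E[θ | data] = 45/(45+8.6) = 0.840.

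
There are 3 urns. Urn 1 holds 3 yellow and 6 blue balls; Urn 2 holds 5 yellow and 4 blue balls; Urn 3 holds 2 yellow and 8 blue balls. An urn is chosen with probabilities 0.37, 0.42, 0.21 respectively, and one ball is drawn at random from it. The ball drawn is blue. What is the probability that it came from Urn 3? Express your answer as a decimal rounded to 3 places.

Posterior probability ≈ 0.279

Tabulate prior·likelihood by source: [1] prior 0.37, lik 0.6667, product 0.2467; [2] prior 0.42, lik 0.4444, product 0.1867; [3] prior 0.21, lik 0.8, product 0.1680.
Normalizing constant = 0.60133; the posterior for Urn 3 is its product over the sum, 0.1680/0.60133 = 0.279.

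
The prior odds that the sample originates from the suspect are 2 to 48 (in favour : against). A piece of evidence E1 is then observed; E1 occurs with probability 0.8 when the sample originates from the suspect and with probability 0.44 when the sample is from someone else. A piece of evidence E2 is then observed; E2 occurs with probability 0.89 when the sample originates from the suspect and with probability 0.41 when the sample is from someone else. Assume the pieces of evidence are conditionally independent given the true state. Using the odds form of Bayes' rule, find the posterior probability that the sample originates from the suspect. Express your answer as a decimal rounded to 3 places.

Prior odds = 2/48 = 0.041667.
Likelihood ratio for E1 = 0.8/0.44 = 1.8182.
Likelihood ratio for E2 = 0.89/0.41 = 2.1707.
Posterior odds = prior odds × LR₁ × LR₂ = 0.16445.
Posterior probability = odds/(1+odds) = 0.16445/1.1644 = 0.141.

Posterior probability ≈ 0.141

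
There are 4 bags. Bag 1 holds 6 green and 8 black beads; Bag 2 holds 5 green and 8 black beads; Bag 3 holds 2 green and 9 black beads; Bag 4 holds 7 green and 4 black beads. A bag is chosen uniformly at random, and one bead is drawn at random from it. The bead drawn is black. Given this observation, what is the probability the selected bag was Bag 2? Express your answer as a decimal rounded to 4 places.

Posterior probability ≈ 0.2598

P(black|Bag 1) = 0.5714; P(black|Bag 2) = 0.6154; P(black|Bag 3) = 0.8182; P(black|Bag 4) = 0.3636.
Prior × likelihood for each source: 0.25·0.5714=0.1429, 0.25·0.6154=0.1538, 0.25·0.8182=0.2045, 0.25·0.3636=0.09091. Summing gives P(black) = 0.59216.
P(Bag 2 | black) = 0.1538 / 0.59216 = 0.2598.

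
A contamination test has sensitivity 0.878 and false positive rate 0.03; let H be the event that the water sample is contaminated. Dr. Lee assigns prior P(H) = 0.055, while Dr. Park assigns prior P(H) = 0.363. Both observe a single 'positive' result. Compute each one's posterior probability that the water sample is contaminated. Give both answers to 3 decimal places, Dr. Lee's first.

Dr. Lee: 0.630; Dr. Park: 0.943

The likelihood ratio for a 'positive' result is 0.878/0.03 = 29.267.
Dr. Lee: prior odds 0.055/0.945 = 0.058201; posterior odds 1.7034; posterior probability 0.630.
Dr. Park: prior odds 0.363/0.637 = 0.56986; posterior odds 16.678; posterior probability 0.943.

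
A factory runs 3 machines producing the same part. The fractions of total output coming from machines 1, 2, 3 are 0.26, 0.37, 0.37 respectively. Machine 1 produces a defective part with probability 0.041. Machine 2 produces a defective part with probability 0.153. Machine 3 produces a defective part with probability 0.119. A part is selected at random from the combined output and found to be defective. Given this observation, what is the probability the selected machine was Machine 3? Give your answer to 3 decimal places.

P(defective|M1) = 0.041; P(defective|M2) = 0.153; P(defective|M3) = 0.119.
Prior × likelihood for each source: 0.26·0.041=0.01066, 0.37·0.153=0.05661, 0.37·0.119=0.04403. Summing gives P(defective) = 0.11130.
P(Machine 3 | defective) = 0.04403 / 0.11130 = 0.396.

Posterior probability ≈ 0.396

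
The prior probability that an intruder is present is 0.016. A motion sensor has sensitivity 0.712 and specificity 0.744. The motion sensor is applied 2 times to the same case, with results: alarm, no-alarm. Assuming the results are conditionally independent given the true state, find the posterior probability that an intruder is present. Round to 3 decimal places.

Posterior P(H) ≈ 0.017

With H the event that an intruder is present, the joint likelihood of the observed sequence is P(data|H) = 0.712·0.288 = 0.20506 and P(data|¬H) = 0.256·0.744 = 0.19046.
Bayes: P(H|data) = 0.016·0.20506 / (0.016·0.20506 + 0.984·0.19046) = 0.0032809/0.19070 = 0.0172.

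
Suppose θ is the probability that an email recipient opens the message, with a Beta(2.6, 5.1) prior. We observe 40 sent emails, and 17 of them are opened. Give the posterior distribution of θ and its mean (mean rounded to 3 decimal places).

Posterior: Beta(19.6, 28.1); mean ≈ 0.411

The binomial likelihood is conjugate to the Beta prior: with 17 successes and 23 failures, the posterior is Beta(2.6+17, 5.1+23) = Beta(19.6, 28.1).
Posterior mean = α/(α+β) = 19.6/47.7 = 0.411.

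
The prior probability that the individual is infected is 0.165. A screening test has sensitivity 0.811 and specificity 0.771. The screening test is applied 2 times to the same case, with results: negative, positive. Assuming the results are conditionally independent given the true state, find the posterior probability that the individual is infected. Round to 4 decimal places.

Posterior P(H) ≈ 0.1464

With H the event that the individual is infected, the joint likelihood of the observed sequence is P(data|H) = 0.189·0.811 = 0.15328 and P(data|¬H) = 0.771·0.229 = 0.17656.
Bayes: P(H|data) = 0.165·0.15328 / (0.165·0.15328 + 0.835·0.17656) = 0.025291/0.17272 = 0.1464.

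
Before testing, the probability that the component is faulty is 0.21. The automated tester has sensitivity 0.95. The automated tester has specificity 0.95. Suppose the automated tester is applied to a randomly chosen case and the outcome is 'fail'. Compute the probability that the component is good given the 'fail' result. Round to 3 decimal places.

Write H for 'the component is faulty'. Prior odds H:¬H = 0.21/0.79 = 0.26582. For the 'fail' outcome, the likelihood ratio is 0.95/0.05 = 19.000.
Posterior odds = 0.26582 × 19.000 = 5.0506, so P(H|E) = 5.0506/(1+5.0506) = 0.835. Then P(¬H|E) = 1 − 0.835 = 0.165.

P(¬H | E) ≈ 0.165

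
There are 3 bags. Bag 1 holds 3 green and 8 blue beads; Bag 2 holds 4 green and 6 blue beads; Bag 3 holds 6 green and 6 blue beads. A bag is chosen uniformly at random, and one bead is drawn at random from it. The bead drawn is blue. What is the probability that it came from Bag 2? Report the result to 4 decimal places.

P(blue|Bag 1) = 0.7273; P(blue|Bag 2) = 0.6; P(blue|Bag 3) = 0.5.
Prior × likelihood for each source: 0.333333·0.7273=0.2424, 0.333333·0.6=0.2000, 0.333333·0.5=0.1667. Summing gives P(blue) = 0.60909.
P(Bag 2 | blue) = 0.2000 / 0.60909 = 0.3284.

Posterior probability ≈ 0.3284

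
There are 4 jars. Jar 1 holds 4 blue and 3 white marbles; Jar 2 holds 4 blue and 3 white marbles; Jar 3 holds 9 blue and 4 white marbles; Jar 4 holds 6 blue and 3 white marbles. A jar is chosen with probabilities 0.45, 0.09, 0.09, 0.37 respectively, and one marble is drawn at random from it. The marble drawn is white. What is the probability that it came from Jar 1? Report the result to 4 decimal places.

Tabulate prior·likelihood by source: [1] prior 0.45, lik 0.4286, product 0.1929; [2] prior 0.09, lik 0.4286, product 0.03857; [3] prior 0.09, lik 0.3077, product 0.02769; [4] prior 0.37, lik 0.3333, product 0.1233.
Normalizing constant = 0.38245; the posterior for Jar 1 is its product over the sum, 0.1929/0.38245 = 0.5043.

Posterior probability ≈ 0.5043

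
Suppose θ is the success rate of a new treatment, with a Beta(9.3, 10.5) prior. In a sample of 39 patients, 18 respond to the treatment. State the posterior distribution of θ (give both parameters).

Observing 18 successes and 21 failures updates Beta(9.3, 10.5) by adding the success and failure counts to the two shape parameters: α = 9.3+18 = 27.3, β = 10.5+21 = 31.5.

Posterior: Beta(27.3, 31.5)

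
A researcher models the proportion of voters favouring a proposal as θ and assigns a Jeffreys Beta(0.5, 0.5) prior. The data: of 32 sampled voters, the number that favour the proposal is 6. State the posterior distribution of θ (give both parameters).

Observing 6 successes and 26 failures updates Beta(0.5, 0.5) by adding the success and failure counts to the two shape parameters: α = 0.5+6 = 6.5, β = 0.5+26 = 26.5.

Posterior: Beta(6.5, 26.5)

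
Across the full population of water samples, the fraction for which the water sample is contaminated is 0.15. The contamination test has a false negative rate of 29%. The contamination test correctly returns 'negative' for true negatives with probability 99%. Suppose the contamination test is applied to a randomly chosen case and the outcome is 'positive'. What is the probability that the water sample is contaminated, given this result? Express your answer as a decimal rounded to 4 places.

Let H be the event that the water sample is contaminated. P(H) = 0.15, so P(¬H) = 0.85. With E the 'positive' result, P(E|H) = 0.71 and P(E|¬H) = 0.01.
P(E) = 0.71·0.15 + 0.01·0.85 = 0.10650 + 0.0085000 = 0.11500.
By Bayes' theorem, P(H|E) = 0.10650 / 0.11500 = 0.9261.

P(H | E) ≈ 0.9261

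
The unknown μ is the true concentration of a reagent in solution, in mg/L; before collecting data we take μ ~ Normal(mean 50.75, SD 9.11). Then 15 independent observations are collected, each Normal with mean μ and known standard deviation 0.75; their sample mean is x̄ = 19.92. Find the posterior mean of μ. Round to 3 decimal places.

Prior precision 1/τ₀² = 1/9.11² = 0.0120493; data precision n/σ² = 15/0.75² = 26.6667.
Posterior precision = 0.0120493 + 26.6667 = 26.6787.
Posterior mean = (0.0120493·50.75 + 26.6667·19.92) / 26.6787 = 19.934.

Posterior mean ≈ 19.934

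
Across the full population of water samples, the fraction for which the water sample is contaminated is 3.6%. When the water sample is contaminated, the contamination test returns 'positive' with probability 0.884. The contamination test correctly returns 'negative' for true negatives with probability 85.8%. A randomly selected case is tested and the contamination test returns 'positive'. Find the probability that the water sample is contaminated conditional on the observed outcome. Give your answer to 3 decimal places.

P(H | E) ≈ 0.189

Let H be the event that the water sample is contaminated. P(H) = 0.036, so P(¬H) = 0.964. With E the 'positive' result, P(E|H) = 0.884 and P(E|¬H) = 0.142.
P(E) = 0.884·0.036 + 0.142·0.964 = 0.031824 + 0.13689 = 0.16871.
By Bayes' theorem, P(H|E) = 0.031824 / 0.16871 = 0.189.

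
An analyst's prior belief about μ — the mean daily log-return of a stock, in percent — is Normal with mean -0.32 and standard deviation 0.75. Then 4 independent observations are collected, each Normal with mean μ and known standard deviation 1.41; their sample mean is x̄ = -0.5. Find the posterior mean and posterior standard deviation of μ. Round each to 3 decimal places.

With known σ, the Normal prior is conjugate. Weight on the data is w = (n/σ²)/(n/σ² + 1/τ₀²) = 2.01197/(2.01197+1.77778) = 0.53090.
Posterior mean = w·x̄ + (1−w)·μ₀ = 0.53090·-0.5 + 0.46910·-0.32 = -0.416. Posterior variance = 1/(2.01197+1.77778) = 0.263870, so SD = 0.514.

Posterior mean ≈ -0.416; posterior SD ≈ 0.514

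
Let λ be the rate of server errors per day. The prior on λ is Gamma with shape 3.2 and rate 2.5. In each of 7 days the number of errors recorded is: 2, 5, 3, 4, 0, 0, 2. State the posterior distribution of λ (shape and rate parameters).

Posterior: Gamma(shape=19.2, rate=9.5)

Total count ∑xᵢ = 16 over n = 7 days.
Gamma is conjugate to the Poisson likelihood: posterior is Gamma(shape = 3.2+16 = 19.2, rate = 2.5+7 = 9.5).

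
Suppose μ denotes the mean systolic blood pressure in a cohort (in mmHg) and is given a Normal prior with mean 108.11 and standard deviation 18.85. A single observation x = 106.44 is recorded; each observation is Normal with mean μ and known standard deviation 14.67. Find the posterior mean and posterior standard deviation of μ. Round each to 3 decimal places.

Posterior mean ≈ 107.070; posterior SD ≈ 11.577

With known σ, the Normal prior is conjugate. Weight on the data is w = (n/σ²)/(n/σ² + 1/τ₀²) = 0.00464665/(0.00464665+0.00281434) = 0.62279.
Posterior mean = w·x̄ + (1−w)·μ₀ = 0.62279·106.44 + 0.37721·108.11 = 107.070. Posterior variance = 1/(0.00464665+0.00281434) = 134.030, so SD = 11.577.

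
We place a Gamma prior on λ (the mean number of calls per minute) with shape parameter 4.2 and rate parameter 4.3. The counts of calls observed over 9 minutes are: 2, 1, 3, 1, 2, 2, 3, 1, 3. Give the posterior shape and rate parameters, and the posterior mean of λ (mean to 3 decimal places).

Total count ∑xᵢ = 18 over n = 9 minutes.
Gamma is conjugate to the Poisson likelihood: posterior is Gamma(shape = 4.2+18 = 22.2, rate = 4.3+9 = 13.3).
E[λ | data] = 22.2/13.3 = 1.669.

Posterior: Gamma(shape=22.2, rate=13.3); mean ≈ 1.669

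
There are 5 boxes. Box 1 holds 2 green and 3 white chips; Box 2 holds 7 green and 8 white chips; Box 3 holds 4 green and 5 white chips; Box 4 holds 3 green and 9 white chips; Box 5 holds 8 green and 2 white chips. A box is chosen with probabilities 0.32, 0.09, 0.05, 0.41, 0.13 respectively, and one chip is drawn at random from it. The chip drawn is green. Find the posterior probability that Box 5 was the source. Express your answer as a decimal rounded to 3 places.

Tabulate prior·likelihood by source: [1] prior 0.32, lik 0.4, product 0.1280; [2] prior 0.09, lik 0.4667, product 0.04200; [3] prior 0.05, lik 0.4444, product 0.02222; [4] prior 0.41, lik 0.25, product 0.1025; [5] prior 0.13, lik 0.8, product 0.1040.
Normalizing constant = 0.39872; the posterior for Box 5 is its product over the sum, 0.1040/0.39872 = 0.261.

Posterior probability ≈ 0.261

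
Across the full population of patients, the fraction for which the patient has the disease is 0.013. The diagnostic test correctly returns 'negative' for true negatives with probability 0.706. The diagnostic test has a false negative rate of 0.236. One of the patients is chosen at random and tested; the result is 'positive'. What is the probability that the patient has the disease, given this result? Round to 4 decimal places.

P(H | E) ≈ 0.0331

Let H be the event that the patient has the disease. P(H) = 0.013, so P(¬H) = 0.987. With E the 'positive' result, P(E|H) = 0.764 and P(E|¬H) = 0.294.
P(E) = 0.764·0.013 + 0.294·0.987 = 0.0099320 + 0.29018 = 0.30011.
By Bayes' theorem, P(H|E) = 0.0099320 / 0.30011 = 0.0331.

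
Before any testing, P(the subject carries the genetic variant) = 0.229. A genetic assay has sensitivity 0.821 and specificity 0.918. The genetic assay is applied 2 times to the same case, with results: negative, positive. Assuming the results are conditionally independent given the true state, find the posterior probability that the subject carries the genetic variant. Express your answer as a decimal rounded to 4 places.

Let H be the event that the subject carries the genetic variant; start with P(H) = 0.229. P('positive'|H) = 0.821, P('positive'|¬H) = 0.082.
Update on result 1 ('negative'): P(H) ← 0.179·0.2290 / (0.179·0.2290 + 0.918·0.7710) = 0.040991/0.74877 = 0.0547.
Update on result 2 ('positive'): P(H) ← 0.821·0.0547 / (0.821·0.0547 + 0.082·0.9453) = 0.044945/0.12246 = 0.3670.

Posterior P(H) ≈ 0.3670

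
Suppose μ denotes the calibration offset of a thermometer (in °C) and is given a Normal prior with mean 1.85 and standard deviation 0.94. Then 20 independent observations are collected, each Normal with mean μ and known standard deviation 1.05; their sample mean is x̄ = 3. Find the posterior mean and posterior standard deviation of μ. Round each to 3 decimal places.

Prior precision 1/τ₀² = 1/0.94² = 1.13173; data precision n/σ² = 20/1.05² = 18.1406.
Posterior precision = 1.13173 + 18.1406 = 19.2723, giving posterior SD = 1/√19.2723 = 0.228.
Posterior mean = (1.13173·1.85 + 18.1406·3) / 19.2723 = 2.932.

Posterior mean ≈ 2.932; posterior SD ≈ 0.228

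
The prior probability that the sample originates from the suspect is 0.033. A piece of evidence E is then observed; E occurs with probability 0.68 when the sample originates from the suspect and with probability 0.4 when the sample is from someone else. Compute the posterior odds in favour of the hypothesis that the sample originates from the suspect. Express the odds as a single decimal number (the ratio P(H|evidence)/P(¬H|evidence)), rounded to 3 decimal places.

Posterior odds ≈ 0.058

Prior odds = 0.033/(1−0.033) = 0.034126.
Likelihood ratio for E = 0.68/0.4 = 1.7000.
Posterior odds = prior odds × LR = 0.058014.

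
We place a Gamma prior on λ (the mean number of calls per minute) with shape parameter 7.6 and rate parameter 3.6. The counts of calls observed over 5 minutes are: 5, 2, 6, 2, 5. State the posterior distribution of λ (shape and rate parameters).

Posterior: Gamma(shape=27.6, rate=8.6)

The Poisson likelihood adds the total count to the shape and the number of exposure periods to the rate. Here ∑xᵢ = 20 and n = 5, so shape 7.6→27.6 and rate 3.6→8.6.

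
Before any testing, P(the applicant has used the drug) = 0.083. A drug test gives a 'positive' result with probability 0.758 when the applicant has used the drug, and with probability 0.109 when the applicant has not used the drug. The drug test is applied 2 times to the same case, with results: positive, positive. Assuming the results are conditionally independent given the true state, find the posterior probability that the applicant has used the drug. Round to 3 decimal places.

Let H be the event that the applicant has used the drug; start with P(H) = 0.083. P('positive'|H) = 0.758, P('positive'|¬H) = 0.109.
Update on result 1 ('positive'): P(H) ← 0.758·0.0830 / (0.758·0.0830 + 0.109·0.9170) = 0.062914/0.16287 = 0.3863.
Update on result 2 ('positive'): P(H) ← 0.758·0.3863 / (0.758·0.3863 + 0.109·0.6137) = 0.29281/0.35970 = 0.8140.

Posterior P(H) ≈ 0.814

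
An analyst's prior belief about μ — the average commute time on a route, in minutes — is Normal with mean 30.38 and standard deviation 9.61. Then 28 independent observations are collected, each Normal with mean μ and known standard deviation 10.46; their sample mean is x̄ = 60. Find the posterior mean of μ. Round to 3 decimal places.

Posterior mean ≈ 58.798

Prior precision 1/τ₀² = 1/9.61² = 0.0108281; data precision n/σ² = 28/10.46² = 0.255914.
Posterior precision = 0.0108281 + 0.255914 = 0.266742.
Posterior mean = (0.0108281·30.38 + 0.255914·60) / 0.266742 = 58.798.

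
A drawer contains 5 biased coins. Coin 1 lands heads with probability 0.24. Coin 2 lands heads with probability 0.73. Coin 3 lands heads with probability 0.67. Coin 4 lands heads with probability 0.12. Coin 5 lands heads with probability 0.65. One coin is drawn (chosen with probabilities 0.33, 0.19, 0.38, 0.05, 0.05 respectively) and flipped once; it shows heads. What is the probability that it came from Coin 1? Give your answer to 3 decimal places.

Posterior probability ≈ 0.155

P(heads|C1) = 0.24; P(heads|C2) = 0.73; P(heads|C3) = 0.67; P(heads|C4) = 0.12; P(heads|C5) = 0.65.
Prior × likelihood for each source: 0.33·0.24=0.07920, 0.19·0.73=0.1387, 0.38·0.67=0.2546, 0.05·0.12=0.006000, 0.05·0.65=0.03250. Summing gives P(heads) = 0.51100.
P(Coin 1 | heads) = 0.07920 / 0.51100 = 0.155.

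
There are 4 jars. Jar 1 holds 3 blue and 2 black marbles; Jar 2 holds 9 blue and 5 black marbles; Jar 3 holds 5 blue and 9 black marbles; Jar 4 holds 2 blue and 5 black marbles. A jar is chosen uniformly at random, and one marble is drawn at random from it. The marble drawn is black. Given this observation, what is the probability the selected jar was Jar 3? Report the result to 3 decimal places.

Posterior probability ≈ 0.304

P(black|Jar 1) = 0.4; P(black|Jar 2) = 0.3571; P(black|Jar 3) = 0.6429; P(black|Jar 4) = 0.7143.
Prior × likelihood for each source: 0.25·0.4=0.1000, 0.25·0.3571=0.08929, 0.25·0.6429=0.1607, 0.25·0.7143=0.1786. Summing gives P(black) = 0.52857.
P(Jar 3 | black) = 0.1607 / 0.52857 = 0.304.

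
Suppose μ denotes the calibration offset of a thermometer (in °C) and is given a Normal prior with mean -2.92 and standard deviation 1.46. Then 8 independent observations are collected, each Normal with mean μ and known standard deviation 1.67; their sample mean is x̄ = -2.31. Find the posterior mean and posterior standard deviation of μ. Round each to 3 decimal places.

Prior precision 1/τ₀² = 1/1.46² = 0.469131; data precision n/σ² = 8/1.67² = 2.86851.
Posterior precision = 0.469131 + 2.86851 = 3.33765, giving posterior SD = 1/√3.33765 = 0.547.
Posterior mean = (0.469131·-2.92 + 2.86851·-2.31) / 3.33765 = -2.396.

Posterior mean ≈ -2.396; posterior SD ≈ 0.547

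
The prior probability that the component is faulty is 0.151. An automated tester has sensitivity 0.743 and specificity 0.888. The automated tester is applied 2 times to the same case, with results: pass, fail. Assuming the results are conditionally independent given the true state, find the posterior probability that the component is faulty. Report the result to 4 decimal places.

With H the event that the component is faulty, the joint likelihood of the observed sequence is P(data|H) = 0.257·0.743 = 0.19095 and P(data|¬H) = 0.888·0.112 = 0.099456.
Bayes: P(H|data) = 0.151·0.19095 / (0.151·0.19095 + 0.849·0.099456) = 0.028834/0.11327 = 0.2546.

Posterior P(H) ≈ 0.2546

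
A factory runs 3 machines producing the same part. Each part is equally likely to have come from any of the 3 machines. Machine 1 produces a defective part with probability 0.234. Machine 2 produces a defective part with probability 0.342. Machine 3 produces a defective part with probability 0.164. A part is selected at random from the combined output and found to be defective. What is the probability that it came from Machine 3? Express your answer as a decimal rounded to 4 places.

P(defective|M1) = 0.234; P(defective|M2) = 0.342; P(defective|M3) = 0.164.
Prior × likelihood for each source: 0.333333·0.234=0.07800, 0.333333·0.342=0.1140, 0.333333·0.164=0.05467. Summing gives P(defective) = 0.24667.
P(Machine 3 | defective) = 0.05467 / 0.24667 = 0.2216.

Posterior probability ≈ 0.2216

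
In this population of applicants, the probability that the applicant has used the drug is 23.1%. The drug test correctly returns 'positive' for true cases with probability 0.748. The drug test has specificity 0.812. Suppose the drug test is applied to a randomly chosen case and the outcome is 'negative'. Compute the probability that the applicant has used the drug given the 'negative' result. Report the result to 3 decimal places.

Let H be the event that the applicant has used the drug. P(H) = 0.231, so P(¬H) = 0.769. With E the 'negative' result, P(E|H) = 0.252 and P(E|¬H) = 0.812.
P(E) = 0.252·0.231 + 0.812·0.769 = 0.058212 + 0.62443 = 0.68264.
By Bayes' theorem, P(H|E) = 0.058212 / 0.68264 = 0.085.

P(H | E) ≈ 0.085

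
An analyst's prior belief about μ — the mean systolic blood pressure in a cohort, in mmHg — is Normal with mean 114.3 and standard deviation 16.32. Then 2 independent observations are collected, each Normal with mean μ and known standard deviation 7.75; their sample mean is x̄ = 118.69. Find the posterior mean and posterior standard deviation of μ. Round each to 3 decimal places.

Prior precision 1/τ₀² = 1/16.32² = 0.00375457; data precision n/σ² = 2/7.75² = 0.0332986.
Posterior precision = 0.00375457 + 0.0332986 = 0.0370532, giving posterior SD = 1/√0.0370532 = 5.195.
Posterior mean = (0.00375457·114.3 + 0.0332986·118.69) / 0.0370532 = 118.245.

Posterior mean ≈ 118.245; posterior SD ≈ 5.195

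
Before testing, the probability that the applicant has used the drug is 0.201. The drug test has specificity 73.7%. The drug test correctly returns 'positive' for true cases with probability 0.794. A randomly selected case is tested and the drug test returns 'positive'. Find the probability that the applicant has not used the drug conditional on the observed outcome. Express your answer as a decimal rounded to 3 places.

P(¬H | E) ≈ 0.568

Let H be the event that the applicant has used the drug. P(H) = 0.201, so P(¬H) = 0.799. With E the 'positive' result, P(E|H) = 0.794 and P(E|¬H) = 0.263.
P(E) = 0.794·0.201 + 0.263·0.799 = 0.15959 + 0.21014 = 0.36973.
By Bayes' theorem, P(H|E) = 0.15959 / 0.36973 = 0.432. Hence P(¬H|E) = 1 − 0.432 = 0.568.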